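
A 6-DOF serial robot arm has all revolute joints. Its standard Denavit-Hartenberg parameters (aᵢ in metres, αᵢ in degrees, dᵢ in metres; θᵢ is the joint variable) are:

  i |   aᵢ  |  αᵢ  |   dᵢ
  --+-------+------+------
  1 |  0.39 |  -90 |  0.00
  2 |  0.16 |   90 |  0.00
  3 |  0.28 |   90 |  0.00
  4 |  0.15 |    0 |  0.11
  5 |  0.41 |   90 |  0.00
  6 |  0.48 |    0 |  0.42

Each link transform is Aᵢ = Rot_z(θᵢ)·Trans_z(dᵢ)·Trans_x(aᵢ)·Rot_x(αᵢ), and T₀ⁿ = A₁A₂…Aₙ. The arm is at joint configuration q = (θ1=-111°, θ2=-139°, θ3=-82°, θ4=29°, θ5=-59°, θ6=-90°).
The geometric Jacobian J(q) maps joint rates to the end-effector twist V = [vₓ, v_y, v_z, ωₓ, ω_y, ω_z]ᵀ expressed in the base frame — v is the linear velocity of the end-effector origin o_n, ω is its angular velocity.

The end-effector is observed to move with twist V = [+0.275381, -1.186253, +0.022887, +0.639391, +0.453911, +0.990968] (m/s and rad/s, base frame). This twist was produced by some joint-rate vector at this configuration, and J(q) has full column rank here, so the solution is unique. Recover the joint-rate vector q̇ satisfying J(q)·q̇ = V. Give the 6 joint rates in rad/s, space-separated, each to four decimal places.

o_n = [-0.5593, -0.0635, 0.7705]
J₁: ẑ×o_n = [0.0635, -0.5593, 0.0000], ω = ẑ
J2: z=[0.9336, -0.3584, 0.0000] o=[-0.1398, -0.3641, 0.0000] → [-0.2761, -0.7193, 0.1303, 0.9336, -0.3584, 0.0000]
J3: z=[0.2351, 0.6125, -0.7547] o=[-0.0965, -0.2514, 0.1050] → [0.5494, 0.1928, 0.3276, 0.2351, 0.6125, -0.7547]
J4: z=[-0.3978, -0.6478, -0.6497] o=[-0.3448, -0.1245, 0.1305] → [-0.3749, 0.3939, -0.1632, -0.3978, -0.6478, -0.6497]
J5: z=[-0.3978, -0.6478, -0.6497] o=[-0.4878, -0.0918, 0.0162] → [-0.4703, 0.3465, -0.0576, -0.3978, -0.6478, -0.6497]
J6: z=[0.2398, -0.7569, 0.6079] o=[-0.8509, -0.0566, 0.2033] → [-0.4251, 0.0413, 0.2191, 0.2398, -0.7569, 0.6079]
q̇ = J⁺·V = [0.9370, 0.6140, -0.0480, -0.3800, -0.1180, -0.5030]

0.9370 0.6140 -0.0480 -0.3800 -0.1180 -0.5030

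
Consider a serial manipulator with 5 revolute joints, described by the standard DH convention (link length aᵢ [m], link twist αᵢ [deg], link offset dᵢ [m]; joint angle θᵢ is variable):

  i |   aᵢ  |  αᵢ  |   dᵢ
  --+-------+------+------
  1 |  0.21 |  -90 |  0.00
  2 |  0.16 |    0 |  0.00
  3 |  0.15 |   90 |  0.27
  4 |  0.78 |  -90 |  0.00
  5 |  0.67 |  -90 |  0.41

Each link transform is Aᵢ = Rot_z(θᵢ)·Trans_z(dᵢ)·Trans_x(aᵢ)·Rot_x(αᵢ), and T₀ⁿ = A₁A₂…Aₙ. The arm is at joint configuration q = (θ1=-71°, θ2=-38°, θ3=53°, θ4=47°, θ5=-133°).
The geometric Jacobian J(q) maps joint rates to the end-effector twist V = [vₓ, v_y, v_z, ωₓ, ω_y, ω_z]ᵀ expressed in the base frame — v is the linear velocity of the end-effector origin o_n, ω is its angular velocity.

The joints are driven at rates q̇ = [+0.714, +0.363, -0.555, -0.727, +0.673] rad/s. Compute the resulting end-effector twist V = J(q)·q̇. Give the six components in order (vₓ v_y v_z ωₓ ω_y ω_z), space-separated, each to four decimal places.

0.6563 0.1769 0.1334 0.0364 0.7144 0.1392

o_n = [0.9159, -0.2462, 0.5536]
J₁: ẑ×o_n = [0.2462, 0.9159, -0.0000], ω = ẑ
J2: z=[0.9455, 0.3256, 0.0000] o=[0.0684, -0.1986, 0.0000] → [0.1802, -0.5234, -0.3210, 0.9455, 0.3256, 0.0000]
J3: z=[0.9455, 0.3256, 0.0000] o=[0.1094, -0.3178, 0.0985] → [0.1482, -0.4303, -0.1949, 0.9455, 0.3256, 0.0000]
J4: z=[0.0843, -0.2447, 0.9659] o=[0.4119, -0.3669, 0.0597] → [-0.2374, 0.4453, 0.1335, 0.0843, -0.2447, 0.9659]
J5: z=[0.4148, 0.8900, 0.1893] o=[1.1185, -0.6670, -0.0780] → [0.4824, -0.3004, 0.3549, 0.4148, 0.8900, 0.1893]
V = J·q̇ = [0.6563, 0.1769, 0.1334, 0.0364, 0.7144, 0.1392]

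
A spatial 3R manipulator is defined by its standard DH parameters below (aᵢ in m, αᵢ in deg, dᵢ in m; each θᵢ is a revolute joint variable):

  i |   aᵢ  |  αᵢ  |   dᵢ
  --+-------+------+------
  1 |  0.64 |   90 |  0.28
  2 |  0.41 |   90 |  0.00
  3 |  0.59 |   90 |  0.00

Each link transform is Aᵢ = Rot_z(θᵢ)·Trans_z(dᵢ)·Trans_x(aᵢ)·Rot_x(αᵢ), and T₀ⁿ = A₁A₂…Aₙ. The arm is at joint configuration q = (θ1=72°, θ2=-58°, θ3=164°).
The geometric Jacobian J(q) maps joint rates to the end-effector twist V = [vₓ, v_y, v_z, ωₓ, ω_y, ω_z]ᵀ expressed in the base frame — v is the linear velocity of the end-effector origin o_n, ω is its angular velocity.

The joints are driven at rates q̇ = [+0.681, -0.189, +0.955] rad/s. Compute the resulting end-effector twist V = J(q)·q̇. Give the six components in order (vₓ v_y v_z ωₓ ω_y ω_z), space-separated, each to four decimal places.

-0.8591 0.3355 0.1474 -0.4300 -0.7118 0.1749

o_n = [0.3267, 0.4792, 0.4133]
J₁: ẑ×o_n = [-0.4792, 0.3267, 0.0000], ω = ẑ
J2: z=[0.9511, -0.3090, 0.0000] o=[0.1978, 0.6087, 0.2800] → [-0.0412, -0.1267, -0.0833, 0.9511, -0.3090, 0.0000]
J3: z=[-0.2621, -0.8065, -0.5299] o=[0.2649, 0.8153, -0.0677] → [-0.5660, 0.0933, 0.1379, -0.2621, -0.8065, -0.5299]
V = J·q̇ = [-0.8591, 0.3355, 0.1474, -0.4300, -0.7118, 0.1749]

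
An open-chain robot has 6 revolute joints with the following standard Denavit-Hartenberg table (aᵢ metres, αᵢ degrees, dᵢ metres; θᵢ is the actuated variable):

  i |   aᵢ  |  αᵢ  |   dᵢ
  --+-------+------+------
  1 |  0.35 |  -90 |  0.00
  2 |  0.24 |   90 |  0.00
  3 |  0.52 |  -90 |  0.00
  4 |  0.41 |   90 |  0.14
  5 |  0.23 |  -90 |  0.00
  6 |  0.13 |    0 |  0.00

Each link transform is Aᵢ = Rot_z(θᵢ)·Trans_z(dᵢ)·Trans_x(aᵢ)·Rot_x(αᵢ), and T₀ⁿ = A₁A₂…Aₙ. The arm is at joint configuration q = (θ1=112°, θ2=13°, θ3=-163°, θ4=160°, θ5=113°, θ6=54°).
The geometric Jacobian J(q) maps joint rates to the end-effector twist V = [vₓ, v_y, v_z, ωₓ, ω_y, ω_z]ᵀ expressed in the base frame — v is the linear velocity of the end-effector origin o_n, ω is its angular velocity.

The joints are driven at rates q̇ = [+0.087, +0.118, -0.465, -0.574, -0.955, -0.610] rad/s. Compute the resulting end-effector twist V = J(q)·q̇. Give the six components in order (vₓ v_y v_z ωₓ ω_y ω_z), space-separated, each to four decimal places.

0.0192 0.0131 -0.3239 -0.9212 0.4415 0.1595

o_n = [0.2415, 0.6445, -0.0367]
J₁: ẑ×o_n = [-0.6445, 0.2415, 0.0000], ω = ẑ
J2: z=[-0.9272, -0.3746, 0.0000] o=[-0.1311, 0.3245, 0.0000] → [0.0138, -0.0341, -0.1571, -0.9272, -0.3746, 0.0000]
J3: z=[-0.0843, 0.2086, 0.9744] o=[-0.2187, 0.5413, -0.0540] → [-0.0970, 0.4499, -0.1047, -0.0843, 0.2086, 0.9744]
J4: z=[0.7800, 0.6224, -0.0658] o=[0.1038, 0.1490, 0.0579] → [-0.0263, 0.0647, 0.3007, 0.7800, 0.6224, -0.0658]
J5: z=[0.2913, -0.4540, -0.8420] o=[-0.0142, 0.4976, -0.1708] → [0.0629, -0.2543, 0.1589, 0.2913, -0.4540, -0.8420]
J6: z=[0.2051, -0.8301, 0.5185] o=[0.2008, 0.5720, -0.1367] → [-0.1205, 0.0006, 0.0487, 0.2051, -0.8301, 0.5185]
V = J·q̇ = [0.0192, 0.0131, -0.3239, -0.9212, 0.4415, 0.1595]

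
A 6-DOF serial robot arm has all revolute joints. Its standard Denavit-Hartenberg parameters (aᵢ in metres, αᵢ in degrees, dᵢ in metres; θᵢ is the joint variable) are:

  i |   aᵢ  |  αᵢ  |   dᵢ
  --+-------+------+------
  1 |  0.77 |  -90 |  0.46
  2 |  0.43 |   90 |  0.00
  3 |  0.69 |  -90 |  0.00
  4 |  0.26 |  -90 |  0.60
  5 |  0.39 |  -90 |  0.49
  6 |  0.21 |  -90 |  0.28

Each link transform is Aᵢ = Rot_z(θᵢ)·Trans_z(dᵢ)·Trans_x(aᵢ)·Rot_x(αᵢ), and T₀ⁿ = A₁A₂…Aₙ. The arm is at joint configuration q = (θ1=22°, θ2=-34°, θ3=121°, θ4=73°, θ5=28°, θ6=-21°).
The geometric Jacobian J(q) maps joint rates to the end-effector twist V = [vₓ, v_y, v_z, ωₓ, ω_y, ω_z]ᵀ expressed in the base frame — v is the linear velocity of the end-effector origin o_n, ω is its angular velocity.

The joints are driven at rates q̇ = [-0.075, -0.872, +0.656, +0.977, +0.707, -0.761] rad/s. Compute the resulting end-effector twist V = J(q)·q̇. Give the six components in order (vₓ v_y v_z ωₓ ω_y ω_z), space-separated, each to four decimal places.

o_n = [1.1717, 0.7430, -0.0834]
J₁: ẑ×o_n = [-0.7430, 1.1717, 0.0000], ω = ẑ
J2: z=[-0.3746, 0.9272, 0.0000] o=[0.7139, 0.2884, 0.4600] → [-0.5038, -0.2035, -0.5947, -0.3746, 0.9272, 0.0000]
J3: z=[-0.5185, -0.2095, 0.8290] o=[1.0445, 0.4220, 0.7005] → [-0.1020, -0.3009, -0.1398, -0.5185, -0.2095, 0.8290]
J4: z=[-0.4659, -0.7437, -0.4793] o=[0.5497, 0.8600, 0.5017] → [0.3791, -0.5707, 0.5171, -0.4659, -0.7437, -0.4793]
J5: z=[0.8373, -0.5458, 0.0330] o=[0.3446, 0.5141, -0.0139] → [0.0304, 0.0855, 0.6431, 0.8373, -0.5458, 0.0330]
J6: z=[0.2770, 0.4755, 0.8350] o=[0.9387, 0.5157, -0.2119] → [-0.1287, 0.1589, -0.0478, 0.2770, 0.4755, 0.8350]
V = J·q̇ = [0.9179, -0.7259, 1.4232, -0.0876, -2.4203, -0.6115]

0.9179 -0.7259 1.4232 -0.0876 -2.4203 -0.6115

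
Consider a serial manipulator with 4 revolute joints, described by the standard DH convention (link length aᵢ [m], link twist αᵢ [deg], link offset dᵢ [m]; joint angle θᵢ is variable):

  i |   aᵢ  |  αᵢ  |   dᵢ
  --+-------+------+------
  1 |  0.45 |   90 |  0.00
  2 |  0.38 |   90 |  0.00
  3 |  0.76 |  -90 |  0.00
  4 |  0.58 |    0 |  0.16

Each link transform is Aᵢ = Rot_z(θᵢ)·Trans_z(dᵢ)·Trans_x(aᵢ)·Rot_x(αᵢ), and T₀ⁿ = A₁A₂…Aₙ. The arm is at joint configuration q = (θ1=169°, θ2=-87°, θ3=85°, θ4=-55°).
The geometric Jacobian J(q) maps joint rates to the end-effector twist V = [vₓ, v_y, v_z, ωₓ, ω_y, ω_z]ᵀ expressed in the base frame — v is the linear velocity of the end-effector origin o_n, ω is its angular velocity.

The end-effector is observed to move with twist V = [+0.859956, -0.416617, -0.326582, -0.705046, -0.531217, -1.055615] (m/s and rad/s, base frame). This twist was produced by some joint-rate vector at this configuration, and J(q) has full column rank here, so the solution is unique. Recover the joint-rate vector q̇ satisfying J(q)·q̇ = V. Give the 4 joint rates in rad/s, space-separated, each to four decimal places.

o_n = [0.2181, 1.0807, -0.3403]
J₁: ẑ×o_n = [-1.0807, 0.2181, 0.0000], ω = ẑ
J2: z=[0.1908, 0.9816, 0.0000] o=[-0.4417, 0.0859, 0.0000] → [-0.3340, 0.0649, -0.4579, 0.1908, 0.9816, 0.0000]
J3: z=[0.9803, -0.1905, -0.0523] o=[-0.4613, 0.0897, -0.3795] → [0.0444, -0.0740, 1.1010, 0.9803, -0.1905, -0.0523]
J4: z=[0.0678, 0.0756, 0.9948] o=[-0.3202, 0.8335, -0.4456] → [-0.2379, 0.5284, -0.0239, 0.0678, 0.0756, 0.9948]
q̇ = J⁺·V = [-0.5030, -0.6050, -0.5610, -0.5850]

-0.5030 -0.6050 -0.5610 -0.5850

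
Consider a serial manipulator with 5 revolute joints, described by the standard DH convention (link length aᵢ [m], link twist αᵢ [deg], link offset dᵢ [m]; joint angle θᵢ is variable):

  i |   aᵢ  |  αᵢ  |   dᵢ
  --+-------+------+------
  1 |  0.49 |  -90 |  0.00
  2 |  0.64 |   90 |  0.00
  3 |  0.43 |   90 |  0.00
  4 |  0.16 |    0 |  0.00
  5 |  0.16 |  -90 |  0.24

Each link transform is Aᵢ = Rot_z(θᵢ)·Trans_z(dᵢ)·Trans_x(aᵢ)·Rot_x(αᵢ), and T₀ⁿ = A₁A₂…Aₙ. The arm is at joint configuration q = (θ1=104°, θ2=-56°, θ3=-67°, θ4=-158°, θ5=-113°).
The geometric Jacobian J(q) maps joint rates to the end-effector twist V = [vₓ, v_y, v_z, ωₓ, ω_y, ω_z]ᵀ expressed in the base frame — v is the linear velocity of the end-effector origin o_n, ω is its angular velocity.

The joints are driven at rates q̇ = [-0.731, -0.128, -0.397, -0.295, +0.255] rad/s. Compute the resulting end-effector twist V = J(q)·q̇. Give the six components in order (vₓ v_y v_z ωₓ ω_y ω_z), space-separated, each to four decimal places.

o_n = [0.1748, 0.7687, 0.4955]
J₁: ẑ×o_n = [-0.7687, 0.1748, 0.0000], ω = ẑ
J2: z=[-0.9703, -0.2419, 0.0000] o=[-0.1185, 0.4754, 0.0000] → [-0.1199, 0.4808, -0.2136, -0.9703, -0.2419, 0.0000]
J3: z=[0.2006, -0.8044, 0.5592] o=[-0.2051, 0.8227, 0.5306] → [0.0584, 0.2195, 0.2948, 0.2006, -0.8044, 0.5592]
J4: z=[0.5037, -0.4049, -0.7631] o=[0.1562, 1.0096, 0.6699] → [-0.1133, 0.0736, -0.1138, 0.5037, -0.4049, -0.7631]
J5: z=[0.5037, -0.4049, -0.7631] o=[0.0195, 0.9933, 0.5883] → [-0.1339, -0.0718, -0.0503, 0.5037, -0.4049, -0.7631]
V = J·q̇ = [0.5533, -0.3165, -0.0689, 0.0244, 0.3665, -0.9225]

0.5533 -0.3165 -0.0689 0.0244 0.3665 -0.9225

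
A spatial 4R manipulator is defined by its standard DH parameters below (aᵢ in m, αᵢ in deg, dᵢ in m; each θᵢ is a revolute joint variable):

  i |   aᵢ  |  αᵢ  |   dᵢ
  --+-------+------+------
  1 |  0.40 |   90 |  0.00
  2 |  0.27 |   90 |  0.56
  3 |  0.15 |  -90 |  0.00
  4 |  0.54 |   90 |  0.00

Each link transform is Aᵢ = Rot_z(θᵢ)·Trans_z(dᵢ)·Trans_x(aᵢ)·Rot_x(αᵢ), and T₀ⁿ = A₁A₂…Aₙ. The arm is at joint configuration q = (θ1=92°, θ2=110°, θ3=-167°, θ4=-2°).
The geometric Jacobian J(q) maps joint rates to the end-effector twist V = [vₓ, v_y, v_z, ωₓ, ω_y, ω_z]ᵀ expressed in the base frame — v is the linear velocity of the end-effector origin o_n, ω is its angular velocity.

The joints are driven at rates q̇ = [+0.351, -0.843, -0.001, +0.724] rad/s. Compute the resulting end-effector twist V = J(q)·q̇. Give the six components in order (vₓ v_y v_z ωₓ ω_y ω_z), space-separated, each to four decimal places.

o_n = [0.3852, 0.5690, -0.3713]
J₁: ẑ×o_n = [-0.5690, 0.3852, 0.0000], ω = ẑ
J2: z=[0.9994, 0.0349, 0.0000] o=[-0.0140, 0.3998, 0.0000] → [-0.0130, 0.3711, 0.1552, 0.9994, 0.0349, 0.0000]
J3: z=[-0.0328, 0.9391, 0.3420] o=[0.5489, 0.3270, 0.2537] → [-0.6697, -0.0765, 0.1458, -0.0328, 0.9391, 0.3420]
J4: z=[-0.9711, -0.1109, 0.2114] o=[0.5135, 0.3758, 0.1164] → [0.0132, -0.5007, -0.2018, -0.9711, -0.1109, 0.2114]
V = J·q̇ = [-0.1785, -0.5400, -0.2771, -1.5455, -0.1106, 0.5037]

-0.1785 -0.5400 -0.2771 -1.5455 -0.1106 0.5037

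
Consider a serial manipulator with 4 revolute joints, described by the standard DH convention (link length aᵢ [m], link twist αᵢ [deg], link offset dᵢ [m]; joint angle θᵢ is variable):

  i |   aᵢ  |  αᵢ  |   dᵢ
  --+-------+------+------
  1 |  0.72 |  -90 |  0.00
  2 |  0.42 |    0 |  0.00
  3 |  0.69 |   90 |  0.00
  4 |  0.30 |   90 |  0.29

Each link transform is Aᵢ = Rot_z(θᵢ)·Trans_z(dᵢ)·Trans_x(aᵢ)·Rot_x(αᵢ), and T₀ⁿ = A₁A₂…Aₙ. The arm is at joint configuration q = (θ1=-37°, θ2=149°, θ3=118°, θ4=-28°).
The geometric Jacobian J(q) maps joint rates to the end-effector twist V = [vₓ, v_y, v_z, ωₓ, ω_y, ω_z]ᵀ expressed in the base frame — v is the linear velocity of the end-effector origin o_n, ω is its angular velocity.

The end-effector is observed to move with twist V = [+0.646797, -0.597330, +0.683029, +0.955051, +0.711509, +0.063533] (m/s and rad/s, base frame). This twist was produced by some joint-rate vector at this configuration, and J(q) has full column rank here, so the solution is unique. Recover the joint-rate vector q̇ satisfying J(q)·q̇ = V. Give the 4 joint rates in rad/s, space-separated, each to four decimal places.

o_n = [-0.0685, -0.1248, 0.7221]
J₁: ẑ×o_n = [0.1248, -0.0685, 0.0000], ω = ẑ
J2: z=[0.6018, 0.7986, 0.0000] o=[0.5750, -0.4333, 0.0000] → [0.5767, -0.4346, 0.6996, 0.6018, 0.7986, 0.0000]
J3: z=[0.6018, 0.7986, 0.0000] o=[0.2875, -0.2166, -0.2163] → [0.7494, -0.5647, 0.3396, 0.6018, 0.7986, 0.0000]
J4: z=[-0.7975, 0.6010, -0.0523] o=[0.2587, -0.1949, 0.4727] → [0.1535, 0.2160, 0.1406, -0.7975, 0.6010, -0.0523]
q̇ = J⁺·V = [0.0460, 0.9500, 0.1930, -0.3350]

0.0460 0.9500 0.1930 -0.3350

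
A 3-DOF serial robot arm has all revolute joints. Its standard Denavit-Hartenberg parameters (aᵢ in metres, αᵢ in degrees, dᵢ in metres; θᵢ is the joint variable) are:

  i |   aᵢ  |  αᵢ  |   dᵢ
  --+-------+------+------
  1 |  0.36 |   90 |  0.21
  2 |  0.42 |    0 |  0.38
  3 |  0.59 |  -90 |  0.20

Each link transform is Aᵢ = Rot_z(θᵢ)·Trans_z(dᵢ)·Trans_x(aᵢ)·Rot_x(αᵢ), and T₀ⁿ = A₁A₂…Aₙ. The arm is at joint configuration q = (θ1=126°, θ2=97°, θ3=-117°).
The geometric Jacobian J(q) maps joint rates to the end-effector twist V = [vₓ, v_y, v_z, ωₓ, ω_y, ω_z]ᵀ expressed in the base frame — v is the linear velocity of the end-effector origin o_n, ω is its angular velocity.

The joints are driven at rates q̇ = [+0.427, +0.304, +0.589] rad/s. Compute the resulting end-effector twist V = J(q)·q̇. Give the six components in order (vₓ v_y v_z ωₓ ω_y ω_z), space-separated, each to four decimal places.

o_n = [-0.0382, 1.0393, 0.4251]
J₁: ẑ×o_n = [-1.0393, -0.0382, 0.0000], ω = ẑ
J2: z=[0.8090, 0.5878, 0.0000] o=[-0.2116, 0.2912, 0.2100] → [0.1264, -0.1740, 0.5032, 0.8090, 0.5878, 0.0000]
J3: z=[0.8090, 0.5878, 0.0000] o=[0.1259, 0.4732, 0.6269] → [-0.1186, 0.1633, 0.5544, 0.8090, 0.5878, 0.0000]
V = J·q̇ = [-0.4752, 0.0270, 0.4795, 0.7225, 0.5249, 0.4270]

-0.4752 0.0270 0.4795 0.7225 0.5249 0.4270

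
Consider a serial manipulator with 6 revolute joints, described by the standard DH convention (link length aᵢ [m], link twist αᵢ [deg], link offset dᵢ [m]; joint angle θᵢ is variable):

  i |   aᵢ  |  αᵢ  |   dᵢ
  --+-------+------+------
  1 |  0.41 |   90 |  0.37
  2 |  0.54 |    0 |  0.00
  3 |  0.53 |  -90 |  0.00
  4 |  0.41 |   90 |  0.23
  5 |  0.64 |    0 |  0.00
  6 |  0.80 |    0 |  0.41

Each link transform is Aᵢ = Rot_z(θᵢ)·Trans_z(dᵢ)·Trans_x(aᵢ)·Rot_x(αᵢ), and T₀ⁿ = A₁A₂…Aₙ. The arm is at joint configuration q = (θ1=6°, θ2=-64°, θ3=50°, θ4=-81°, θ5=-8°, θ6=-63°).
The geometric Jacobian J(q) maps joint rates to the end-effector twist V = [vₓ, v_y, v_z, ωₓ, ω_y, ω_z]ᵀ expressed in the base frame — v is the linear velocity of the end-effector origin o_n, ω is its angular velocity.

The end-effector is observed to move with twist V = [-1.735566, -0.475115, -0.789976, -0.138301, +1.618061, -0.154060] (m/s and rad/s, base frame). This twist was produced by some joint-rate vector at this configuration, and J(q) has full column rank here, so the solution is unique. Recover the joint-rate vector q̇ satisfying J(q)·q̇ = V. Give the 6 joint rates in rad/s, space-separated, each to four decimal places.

-0.3420 -0.8100 -0.8160 0.1900 -0.4290 0.4440

o_n = [0.9540, -1.2595, -0.7922]
J₁: ẑ×o_n = [1.2595, 0.9540, -0.0000], ω = ẑ
J2: z=[0.1045, -0.9945, 0.0000] o=[0.4078, 0.0429, 0.3700] → [1.1558, 0.1215, 0.4071, 0.1045, -0.9945, 0.0000]
J3: z=[0.1045, -0.9945, 0.0000] o=[0.6432, 0.0676, -0.1153] → [0.6731, 0.0707, 0.1704, 0.1045, -0.9945, 0.0000]
J4: z=[0.2406, 0.0253, 0.9703] o=[1.1546, 0.1214, -0.2436] → [1.3260, -0.0627, -0.3272, 0.2406, 0.0253, 0.9703]
J5: z=[-0.9367, -0.2558, 0.2389] o=[1.3142, -0.2691, -0.0359] → [0.4301, -0.7945, 0.8357, -0.9367, -0.2558, 0.2389]
J6: z=[-0.9367, -0.2558, 0.2389] o=[1.4538, -0.8838, -0.1463] → [0.2549, -0.7244, 0.2241, -0.9367, -0.2558, 0.2389]
q̇ = J⁺·V = [-0.3420, -0.8100, -0.8160, 0.1900, -0.4290, 0.4440]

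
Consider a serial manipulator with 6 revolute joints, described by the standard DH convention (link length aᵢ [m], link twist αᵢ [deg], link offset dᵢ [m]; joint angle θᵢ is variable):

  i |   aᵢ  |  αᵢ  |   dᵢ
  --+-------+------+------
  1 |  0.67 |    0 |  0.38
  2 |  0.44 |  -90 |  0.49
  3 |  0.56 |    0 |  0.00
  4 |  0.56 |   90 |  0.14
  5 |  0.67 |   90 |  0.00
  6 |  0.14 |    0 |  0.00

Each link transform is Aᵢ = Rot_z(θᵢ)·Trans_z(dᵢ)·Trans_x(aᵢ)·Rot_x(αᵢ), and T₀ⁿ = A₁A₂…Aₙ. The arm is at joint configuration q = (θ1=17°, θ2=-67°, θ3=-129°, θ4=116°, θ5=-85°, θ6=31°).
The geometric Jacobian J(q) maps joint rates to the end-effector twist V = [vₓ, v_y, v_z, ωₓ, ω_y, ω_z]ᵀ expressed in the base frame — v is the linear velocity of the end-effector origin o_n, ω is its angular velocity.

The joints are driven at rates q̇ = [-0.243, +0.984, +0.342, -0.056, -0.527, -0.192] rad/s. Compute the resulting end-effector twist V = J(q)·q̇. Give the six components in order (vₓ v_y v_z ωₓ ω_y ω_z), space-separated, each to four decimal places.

0.5846 -0.0850 -0.1656 0.4279 -0.0390 0.2705

o_n = [0.5848, -0.7440, 1.5169]
J₁: ẑ×o_n = [0.7440, 0.5848, -0.0000], ω = ẑ
J2: z=[0.0000, 0.0000, 1.0000] o=[0.6407, 0.1959, 0.3800] → [0.9399, -0.0559, 0.0000, 0.0000, 0.0000, 1.0000]
J3: z=[0.7660, 0.6428, 0.0000] o=[0.9236, -0.1412, 0.8700] → [0.4158, -0.4956, -0.2441, 0.7660, 0.6428, 0.0000]
J4: z=[0.7660, 0.6428, 0.0000] o=[0.6970, 0.1288, 1.3052] → [0.1361, -0.1622, -0.5965, 0.7660, 0.6428, 0.0000]
J5: z=[-0.1446, 0.1723, 0.9744] o=[1.1550, -0.1992, 1.4312] → [0.5457, -0.5432, 0.1770, -0.1446, 0.1723, 0.9744]
J6: z=[-0.6907, 0.6875, -0.2241] o=[0.6803, -0.6718, 1.4443] → [0.0337, 0.0715, 0.1155, -0.6907, 0.6875, -0.2241]
V = J·q̇ = [0.5846, -0.0850, -0.1656, 0.4279, -0.0390, 0.2705]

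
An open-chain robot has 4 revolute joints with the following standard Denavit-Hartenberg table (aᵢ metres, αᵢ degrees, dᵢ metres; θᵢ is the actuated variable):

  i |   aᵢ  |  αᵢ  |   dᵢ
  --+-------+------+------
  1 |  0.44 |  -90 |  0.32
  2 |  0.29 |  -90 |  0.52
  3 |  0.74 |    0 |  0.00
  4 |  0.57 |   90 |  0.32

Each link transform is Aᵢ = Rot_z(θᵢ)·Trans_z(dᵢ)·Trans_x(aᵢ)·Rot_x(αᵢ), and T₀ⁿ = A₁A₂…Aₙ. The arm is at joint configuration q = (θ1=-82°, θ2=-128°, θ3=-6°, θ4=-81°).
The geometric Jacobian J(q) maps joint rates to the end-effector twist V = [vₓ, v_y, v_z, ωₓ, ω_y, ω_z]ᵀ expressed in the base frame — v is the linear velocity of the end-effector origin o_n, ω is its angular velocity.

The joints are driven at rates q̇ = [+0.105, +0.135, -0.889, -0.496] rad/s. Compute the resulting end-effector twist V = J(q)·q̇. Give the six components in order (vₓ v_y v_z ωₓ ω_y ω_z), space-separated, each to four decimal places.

o_n = [1.1611, 0.1206, 1.3490]
J₁: ẑ×o_n = [-0.1206, 1.1611, 0.0000], ω = ẑ
J2: z=[0.9903, 0.1392, 0.0000] o=[0.0612, -0.4357, 0.3200] → [0.1432, -1.0190, 0.3978, 0.9903, 0.1392, 0.0000]
J3: z=[0.1097, -0.7803, 0.6157] o=[0.5513, -0.1865, 0.5485] → [-0.8137, 0.2876, 0.5095, 0.1097, -0.7803, 0.6157]
J4: z=[0.1097, -0.7803, 0.6157] o=[0.5649, 0.2729, 1.1285] → [-0.0783, 0.3429, 0.4486, 0.1097, -0.7803, 0.6157]
V = J·q̇ = [0.7689, -0.4414, -0.6217, -0.0182, 1.0996, -0.7477]

0.7689 -0.4414 -0.6217 -0.0182 1.0996 -0.7477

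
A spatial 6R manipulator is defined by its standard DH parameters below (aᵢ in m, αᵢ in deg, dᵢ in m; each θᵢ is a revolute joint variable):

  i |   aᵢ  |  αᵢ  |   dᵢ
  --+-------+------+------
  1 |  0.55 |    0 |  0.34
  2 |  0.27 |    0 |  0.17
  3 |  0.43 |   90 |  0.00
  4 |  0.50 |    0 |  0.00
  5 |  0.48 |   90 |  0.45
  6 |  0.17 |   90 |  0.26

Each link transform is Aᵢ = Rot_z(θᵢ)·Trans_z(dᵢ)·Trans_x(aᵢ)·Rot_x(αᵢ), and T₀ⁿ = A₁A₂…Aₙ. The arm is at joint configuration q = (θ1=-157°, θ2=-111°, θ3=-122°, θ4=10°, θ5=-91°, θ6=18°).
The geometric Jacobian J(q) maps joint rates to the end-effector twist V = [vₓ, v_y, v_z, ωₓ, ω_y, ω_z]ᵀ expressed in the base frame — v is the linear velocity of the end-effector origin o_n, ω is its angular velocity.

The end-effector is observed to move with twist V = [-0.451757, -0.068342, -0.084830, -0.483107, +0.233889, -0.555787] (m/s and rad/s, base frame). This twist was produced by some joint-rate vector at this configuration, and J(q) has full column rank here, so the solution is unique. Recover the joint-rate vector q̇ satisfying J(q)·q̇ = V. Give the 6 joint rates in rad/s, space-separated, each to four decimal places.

o_n = [-0.1036, -0.7633, -0.0776]
J₁: ẑ×o_n = [0.7633, -0.1036, 0.0000], ω = ẑ
J2: z=[0.0000, 0.0000, 1.0000] o=[-0.5063, -0.2149, 0.3400] → [0.5484, 0.4027, -0.0000, 0.0000, 0.0000, 1.0000]
J3: z=[0.0000, 0.0000, 1.0000] o=[-0.5157, 0.0549, 0.5100] → [0.8182, 0.4121, -0.0000, 0.0000, 0.0000, 1.0000]
J4: z=[-0.5000, -0.8660, 0.0000] o=[-0.1433, -0.1601, 0.5100] → [0.5089, -0.2938, 0.3360, -0.5000, -0.8660, 0.0000]
J5: z=[-0.5000, -0.8660, 0.0000] o=[0.2831, -0.4063, 0.5968] → [0.5841, -0.3372, -0.1564, -0.5000, -0.8660, 0.0000]
J6: z=[-0.8554, 0.4938, -0.1564] o=[0.1232, -0.8335, 0.1227] → [-0.0880, -0.1359, 0.0519, -0.8554, 0.4938, -0.1564]
q̇ = J⁺·V = [-0.4360, 0.3030, -0.3380, -0.2170, 0.2560, 0.5420]

-0.4360 0.3030 -0.3380 -0.2170 0.2560 0.5420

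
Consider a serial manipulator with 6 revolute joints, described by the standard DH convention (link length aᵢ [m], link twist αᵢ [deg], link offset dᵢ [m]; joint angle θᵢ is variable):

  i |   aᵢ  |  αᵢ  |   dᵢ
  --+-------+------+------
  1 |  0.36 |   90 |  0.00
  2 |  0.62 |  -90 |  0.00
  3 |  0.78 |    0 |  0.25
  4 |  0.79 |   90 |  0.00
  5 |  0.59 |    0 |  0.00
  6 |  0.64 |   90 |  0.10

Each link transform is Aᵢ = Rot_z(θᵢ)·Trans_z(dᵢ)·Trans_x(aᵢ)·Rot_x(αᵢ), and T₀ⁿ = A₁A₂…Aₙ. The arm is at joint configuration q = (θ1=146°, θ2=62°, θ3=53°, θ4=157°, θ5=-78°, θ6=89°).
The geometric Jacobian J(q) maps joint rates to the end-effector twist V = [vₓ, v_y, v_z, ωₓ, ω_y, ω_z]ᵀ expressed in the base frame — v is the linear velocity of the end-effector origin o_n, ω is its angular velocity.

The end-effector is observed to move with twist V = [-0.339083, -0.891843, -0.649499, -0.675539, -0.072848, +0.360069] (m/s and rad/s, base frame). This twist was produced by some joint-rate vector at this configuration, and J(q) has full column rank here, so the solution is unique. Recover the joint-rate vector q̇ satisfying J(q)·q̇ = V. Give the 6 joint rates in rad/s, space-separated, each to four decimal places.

o_n = [-0.2996, 0.2756, -0.3568]
J₁: ẑ×o_n = [-0.2756, -0.2996, 0.0000], ω = ẑ
J2: z=[0.5592, 0.8290, 0.0000] o=[-0.2985, 0.2013, 0.0000] → [-0.2958, 0.1995, 0.0425, 0.5592, 0.8290, 0.0000]
J3: z=[0.7320, -0.4937, 0.4695] o=[-0.5398, 0.3641, 0.5474] → [0.4880, 0.7746, 0.0538, 0.7320, -0.4937, 0.4695]
J4: z=[0.7320, -0.4937, 0.4695] o=[-0.8878, -0.1526, 1.0793] → [0.5080, 1.3273, 0.6038, 0.7320, -0.4937, 0.4695]
J5: z=[-0.2897, -0.8492, -0.4415] o=[-0.4006, -0.0047, 0.4752] → [0.8302, -0.2856, 0.0046, -0.2897, -0.8492, -0.4415]
J6: z=[-0.2897, -0.8492, -0.4415] o=[-0.7474, 0.3032, 0.1105] → [0.3846, -0.3330, 0.3883, -0.2897, -0.8492, -0.4415]
q̇ = J⁺·V = [0.3270, -0.9110, 0.3580, -0.8010, -0.1710, -0.3750]

0.3270 -0.9110 0.3580 -0.8010 -0.1710 -0.3750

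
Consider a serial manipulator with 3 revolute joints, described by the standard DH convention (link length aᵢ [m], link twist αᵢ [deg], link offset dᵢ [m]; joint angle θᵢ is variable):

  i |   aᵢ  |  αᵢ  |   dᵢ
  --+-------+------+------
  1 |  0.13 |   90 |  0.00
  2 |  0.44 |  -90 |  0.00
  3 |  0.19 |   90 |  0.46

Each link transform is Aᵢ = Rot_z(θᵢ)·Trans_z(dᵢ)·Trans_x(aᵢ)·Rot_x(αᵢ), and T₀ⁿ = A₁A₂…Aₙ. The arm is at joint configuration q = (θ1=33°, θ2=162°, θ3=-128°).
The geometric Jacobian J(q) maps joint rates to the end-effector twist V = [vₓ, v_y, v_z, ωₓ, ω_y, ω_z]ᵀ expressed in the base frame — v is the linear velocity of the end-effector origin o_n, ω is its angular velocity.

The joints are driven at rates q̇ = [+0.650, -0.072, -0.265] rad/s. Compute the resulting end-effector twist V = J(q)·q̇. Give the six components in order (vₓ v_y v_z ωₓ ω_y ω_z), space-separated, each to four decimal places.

o_n = [-0.1863, -0.2995, -0.3377]
J₁: ẑ×o_n = [0.2995, -0.1863, 0.0000], ω = ẑ
J2: z=[0.5446, -0.8387, 0.0000] o=[0.1090, 0.0708, 0.0000] → [0.2832, 0.1839, -0.4494, 0.5446, -0.8387, 0.0000]
J3: z=[-0.2592, -0.1683, -0.9511] o=[-0.2419, -0.1571, 0.1360] → [-0.0557, -0.1757, 0.0463, -0.2592, -0.1683, -0.9511]
V = J·q̇ = [0.1891, -0.0878, 0.0201, 0.0295, 0.1050, 0.9020]

0.1891 -0.0878 0.0201 0.0295 0.1050 0.9020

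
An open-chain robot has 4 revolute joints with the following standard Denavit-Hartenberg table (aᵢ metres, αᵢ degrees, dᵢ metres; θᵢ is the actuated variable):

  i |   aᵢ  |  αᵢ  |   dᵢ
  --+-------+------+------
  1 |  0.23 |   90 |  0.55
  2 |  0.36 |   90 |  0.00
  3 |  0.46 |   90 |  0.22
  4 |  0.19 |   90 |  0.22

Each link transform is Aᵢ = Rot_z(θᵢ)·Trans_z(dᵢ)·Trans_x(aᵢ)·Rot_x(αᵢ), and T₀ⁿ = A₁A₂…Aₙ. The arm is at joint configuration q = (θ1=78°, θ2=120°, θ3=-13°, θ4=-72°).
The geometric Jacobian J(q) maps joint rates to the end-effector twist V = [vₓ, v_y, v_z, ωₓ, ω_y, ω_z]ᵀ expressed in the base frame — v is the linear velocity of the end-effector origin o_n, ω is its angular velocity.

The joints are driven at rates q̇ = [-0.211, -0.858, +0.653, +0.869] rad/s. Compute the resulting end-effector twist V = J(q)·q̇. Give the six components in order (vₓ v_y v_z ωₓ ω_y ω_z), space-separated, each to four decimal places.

0.3418 0.4923 0.6661 -1.5296 1.0032 -0.0538

o_n = [-0.3537, -0.0720, 1.2763]
J₁: ẑ×o_n = [0.0720, -0.3537, 0.0000], ω = ẑ
J2: z=[0.9781, -0.2079, 0.0000] o=[0.0478, 0.2250, 0.5500] → [-0.1510, -0.7104, -0.3739, 0.9781, -0.2079, 0.0000]
J3: z=[0.1801, 0.8471, 0.5000] o=[0.0104, 0.0489, 0.8618] → [0.4116, -0.2567, 0.2867, 0.1801, 0.8471, 0.5000]
J4: z=[-0.9297, 0.3126, -0.1948] o=[-0.0978, 0.0376, 1.3599] → [-0.0475, -0.0279, 0.1818, -0.9297, 0.3126, -0.1948]
V = J·q̇ = [0.3418, 0.4923, 0.6661, -1.5296, 1.0032, -0.0538]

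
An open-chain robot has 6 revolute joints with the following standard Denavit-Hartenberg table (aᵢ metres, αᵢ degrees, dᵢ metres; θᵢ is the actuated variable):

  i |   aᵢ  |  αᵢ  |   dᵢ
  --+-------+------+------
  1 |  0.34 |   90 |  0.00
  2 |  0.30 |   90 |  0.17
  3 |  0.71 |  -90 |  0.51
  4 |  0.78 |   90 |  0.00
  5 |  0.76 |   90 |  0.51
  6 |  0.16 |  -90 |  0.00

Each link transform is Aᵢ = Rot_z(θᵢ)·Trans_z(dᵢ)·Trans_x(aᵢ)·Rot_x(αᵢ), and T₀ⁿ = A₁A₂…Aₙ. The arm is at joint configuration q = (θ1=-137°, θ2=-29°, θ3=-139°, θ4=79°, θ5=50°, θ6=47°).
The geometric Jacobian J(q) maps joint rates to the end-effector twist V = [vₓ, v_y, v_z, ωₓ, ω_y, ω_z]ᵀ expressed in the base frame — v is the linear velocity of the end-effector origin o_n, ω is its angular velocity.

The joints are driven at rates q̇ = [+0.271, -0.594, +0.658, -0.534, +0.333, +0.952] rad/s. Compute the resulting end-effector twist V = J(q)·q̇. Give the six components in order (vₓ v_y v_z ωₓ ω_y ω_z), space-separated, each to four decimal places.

o_n = [0.7347, -1.1877, 0.8199]
J₁: ẑ×o_n = [1.1877, 0.7347, -0.0000], ω = ẑ
J2: z=[-0.6820, 0.7314, 0.0000] o=[-0.2487, -0.2319, 0.0000] → [0.5996, 0.5591, -0.0673, -0.6820, 0.7314, 0.0000]
J3: z=[0.3546, 0.3306, -0.8746] o=[-0.5565, -0.2865, -0.1454] → [-0.4690, -1.4715, -0.7464, 0.3546, 0.3306, -0.8746]
J4: z=[0.0951, -0.9433, -0.3181] o=[0.2848, -0.1389, -0.3317] → [-1.4198, -0.2526, 0.3247, 0.0951, -0.9433, -0.3181]
J5: z=[0.9808, 0.0340, 0.1923] o=[0.1517, -0.3965, 0.3924] → [0.1667, -0.3071, -0.7958, 0.9808, 0.0340, 0.1923]
J6: z=[-0.1918, 0.3534, 0.9156] o=[0.6239, -1.0896, 0.7588] → [0.1113, 0.1131, -0.0203, -0.1918, 0.3534, 0.9156]
V = J·q̇ = [0.5768, -0.9610, -0.9089, 0.7317, 0.6346, 0.8010]

0.5768 -0.9610 -0.9089 0.7317 0.6346 0.8010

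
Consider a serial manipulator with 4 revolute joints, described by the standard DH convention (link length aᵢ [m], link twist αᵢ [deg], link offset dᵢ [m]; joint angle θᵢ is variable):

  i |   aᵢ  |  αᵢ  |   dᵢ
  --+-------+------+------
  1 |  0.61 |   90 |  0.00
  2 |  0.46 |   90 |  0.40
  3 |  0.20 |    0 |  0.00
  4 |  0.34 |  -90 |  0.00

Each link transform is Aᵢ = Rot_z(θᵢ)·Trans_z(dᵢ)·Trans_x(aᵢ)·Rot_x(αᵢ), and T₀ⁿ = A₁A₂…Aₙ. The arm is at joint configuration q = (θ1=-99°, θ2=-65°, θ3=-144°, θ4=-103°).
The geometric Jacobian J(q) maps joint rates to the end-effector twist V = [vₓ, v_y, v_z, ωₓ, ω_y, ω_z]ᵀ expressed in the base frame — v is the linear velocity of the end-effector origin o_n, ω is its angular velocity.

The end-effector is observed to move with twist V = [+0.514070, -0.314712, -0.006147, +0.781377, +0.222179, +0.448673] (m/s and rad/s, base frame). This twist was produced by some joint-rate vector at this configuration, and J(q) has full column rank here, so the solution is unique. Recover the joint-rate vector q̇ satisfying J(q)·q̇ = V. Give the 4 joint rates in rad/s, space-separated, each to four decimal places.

o_n = [-0.6944, -0.5784, -0.1499]
J₁: ẑ×o_n = [0.5784, -0.6944, 0.0000], ω = ẑ
J2: z=[-0.9877, 0.1564, 0.0000] o=[-0.0954, -0.6025, 0.0000] → [-0.0234, -0.1480, 0.0699, -0.9877, 0.1564, 0.0000]
J3: z=[0.1418, 0.8951, -0.4226] o=[-0.5209, -0.7319, -0.4169] → [0.3039, 0.0355, 0.1771, 0.1418, 0.8951, -0.4226]
J4: z=[0.1418, 0.8951, -0.4226] o=[-0.3941, -0.6828, -0.2703] → [0.1519, 0.1099, 0.2836, 0.1418, 0.8951, -0.4226]
q̇ = J⁺·V = [0.6080, -0.7370, 0.5780, -0.2010]

0.6080 -0.7370 0.5780 -0.2010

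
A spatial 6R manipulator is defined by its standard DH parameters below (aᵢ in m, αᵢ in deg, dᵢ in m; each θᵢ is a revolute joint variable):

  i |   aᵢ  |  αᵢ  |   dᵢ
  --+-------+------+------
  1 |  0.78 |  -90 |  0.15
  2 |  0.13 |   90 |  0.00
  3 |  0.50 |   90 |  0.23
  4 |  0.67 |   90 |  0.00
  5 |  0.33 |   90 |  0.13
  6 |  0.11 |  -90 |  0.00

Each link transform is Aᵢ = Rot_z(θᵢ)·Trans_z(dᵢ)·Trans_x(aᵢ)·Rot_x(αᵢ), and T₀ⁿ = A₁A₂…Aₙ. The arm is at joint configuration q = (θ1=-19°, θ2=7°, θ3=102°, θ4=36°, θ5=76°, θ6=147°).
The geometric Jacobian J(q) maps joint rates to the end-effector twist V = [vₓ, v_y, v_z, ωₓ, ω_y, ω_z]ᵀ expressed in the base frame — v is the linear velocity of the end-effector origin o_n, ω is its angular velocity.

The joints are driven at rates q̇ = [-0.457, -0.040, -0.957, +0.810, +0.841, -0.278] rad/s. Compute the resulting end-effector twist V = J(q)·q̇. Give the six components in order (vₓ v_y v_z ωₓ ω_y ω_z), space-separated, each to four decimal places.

o_n = [1.2930, 0.8471, 0.6373]
J₁: ẑ×o_n = [-0.8471, 1.2930, 0.0000], ω = ẑ
J2: z=[0.3256, 0.9455, 0.0000] o=[0.7375, -0.2539, 0.1500] → [0.4607, -0.1586, -0.1667, 0.3256, 0.9455, 0.0000]
J3: z=[0.1152, -0.0397, 0.9925] o=[0.8595, -0.2960, 0.1342] → [-1.1545, 0.3723, 0.1489, 0.1152, -0.0397, 0.9925]
J4: z=[0.9857, -0.1195, -0.1192] o=[0.9477, 0.1909, 0.3751] → [0.0469, -0.2996, 0.6880, 0.9857, -0.1195, -0.1192]
J5: z=[-0.0207, 0.6152, -0.7881] o=[1.0599, 0.7130, 0.7797] → [0.0180, -0.1866, -0.1462, -0.0207, 0.6152, -0.7881]
J6: z=[-0.0759, 0.7850, 0.6148] o=[1.3862, 0.8170, 0.6873] → [-0.0578, -0.0611, 0.0709, -0.0759, 0.7850, 0.6148]
V = J·q̇ = [1.5428, -1.3234, 0.2788, 0.6788, 0.2025, -2.3371]

1.5428 -1.3234 0.2788 0.6788 0.2025 -2.3371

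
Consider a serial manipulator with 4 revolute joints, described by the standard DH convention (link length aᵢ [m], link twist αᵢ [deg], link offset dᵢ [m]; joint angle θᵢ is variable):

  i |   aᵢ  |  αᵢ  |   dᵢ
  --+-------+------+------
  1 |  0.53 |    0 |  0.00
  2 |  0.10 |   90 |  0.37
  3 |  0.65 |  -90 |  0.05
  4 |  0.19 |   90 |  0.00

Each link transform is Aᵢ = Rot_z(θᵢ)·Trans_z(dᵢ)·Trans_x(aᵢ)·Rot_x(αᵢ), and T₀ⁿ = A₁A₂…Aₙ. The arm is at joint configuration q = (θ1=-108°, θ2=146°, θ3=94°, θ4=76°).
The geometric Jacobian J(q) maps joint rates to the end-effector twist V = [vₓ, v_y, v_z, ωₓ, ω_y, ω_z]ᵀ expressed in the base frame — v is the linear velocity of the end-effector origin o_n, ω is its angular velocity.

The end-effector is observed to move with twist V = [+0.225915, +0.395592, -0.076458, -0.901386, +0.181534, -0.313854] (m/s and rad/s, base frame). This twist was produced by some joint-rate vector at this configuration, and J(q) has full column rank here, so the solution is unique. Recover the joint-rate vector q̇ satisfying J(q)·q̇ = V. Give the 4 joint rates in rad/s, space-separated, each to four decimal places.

o_n = [-0.2060, -0.3665, 1.0643]
J₁: ẑ×o_n = [0.3665, -0.2060, 0.0000], ω = ẑ
J2: z=[0.0000, 0.0000, 1.0000] o=[-0.1638, -0.5041, 0.0000] → [-0.1376, -0.0422, 0.0000, 0.0000, 0.0000, 1.0000]
J3: z=[0.6157, -0.7880, 0.0000] o=[-0.0850, -0.4425, 0.3700] → [-0.5471, -0.4274, -0.0485, 0.6157, -0.7880, 0.0000]
J4: z=[-0.7861, -0.6142, -0.0698] o=[-0.0899, -0.5098, 1.0184] → [-0.0182, 0.0441, -0.1839, -0.7861, -0.6142, -0.0698]
q̇ = J⁺·V = [-0.3620, 0.0900, -0.6980, 0.6000]

-0.3620 0.0900 -0.6980 0.6000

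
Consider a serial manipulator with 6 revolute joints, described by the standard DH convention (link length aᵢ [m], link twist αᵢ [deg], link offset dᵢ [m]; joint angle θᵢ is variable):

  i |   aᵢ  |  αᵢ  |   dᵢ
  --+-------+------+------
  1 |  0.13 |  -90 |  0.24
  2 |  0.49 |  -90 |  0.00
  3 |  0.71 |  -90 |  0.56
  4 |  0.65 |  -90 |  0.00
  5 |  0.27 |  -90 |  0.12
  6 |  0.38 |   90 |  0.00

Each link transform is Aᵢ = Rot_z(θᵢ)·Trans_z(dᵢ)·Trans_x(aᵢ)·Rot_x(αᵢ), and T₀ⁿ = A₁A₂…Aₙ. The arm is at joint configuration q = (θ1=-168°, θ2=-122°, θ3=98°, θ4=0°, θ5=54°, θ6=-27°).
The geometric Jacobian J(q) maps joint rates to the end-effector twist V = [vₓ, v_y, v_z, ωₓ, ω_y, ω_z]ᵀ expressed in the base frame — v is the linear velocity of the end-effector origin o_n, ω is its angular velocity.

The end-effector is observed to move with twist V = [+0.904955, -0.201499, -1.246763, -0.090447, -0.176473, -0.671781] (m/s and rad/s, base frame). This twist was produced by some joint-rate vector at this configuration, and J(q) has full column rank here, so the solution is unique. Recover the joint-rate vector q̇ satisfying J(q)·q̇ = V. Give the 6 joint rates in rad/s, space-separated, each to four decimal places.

-0.2790 -0.4260 0.8490 0.8530 0.9510 0.6410

o_n = [-0.3342, 1.7380, 1.0080]
J₁: ẑ×o_n = [-1.7380, -0.3342, 0.0000], ω = ẑ
J2: z=[0.2079, -0.9781, 0.0000] o=[-0.1272, -0.0270, 0.2400] → [-0.7512, -0.1597, 0.1645, 0.2079, -0.9781, 0.0000]
J3: z=[-0.8295, -0.1763, 0.5299] o=[0.1268, 0.0270, 0.6555] → [-0.9689, 0.0481, -1.5006, -0.8295, -0.1763, 0.5299]
J4: z=[-0.4844, -0.2452, -0.8398] o=[-0.5351, 0.6051, 0.8685] → [0.9172, -0.1012, -0.4995, -0.4844, -0.2452, -0.8398]
J5: z=[0.8295, 0.1763, -0.5299] o=[-0.7158, 1.2247, 0.7918] → [0.3102, -0.3816, 0.3585, 0.8295, 0.1763, -0.5299]
J6: z=[0.5096, -0.6271, 0.5891] o=[-0.5546, 1.4507, 0.8929] → [-0.2415, 0.0712, 0.2847, 0.5096, -0.6271, 0.5891]
q̇ = J⁺·V = [-0.2790, -0.4260, 0.8490, 0.8530, 0.9510, 0.6410]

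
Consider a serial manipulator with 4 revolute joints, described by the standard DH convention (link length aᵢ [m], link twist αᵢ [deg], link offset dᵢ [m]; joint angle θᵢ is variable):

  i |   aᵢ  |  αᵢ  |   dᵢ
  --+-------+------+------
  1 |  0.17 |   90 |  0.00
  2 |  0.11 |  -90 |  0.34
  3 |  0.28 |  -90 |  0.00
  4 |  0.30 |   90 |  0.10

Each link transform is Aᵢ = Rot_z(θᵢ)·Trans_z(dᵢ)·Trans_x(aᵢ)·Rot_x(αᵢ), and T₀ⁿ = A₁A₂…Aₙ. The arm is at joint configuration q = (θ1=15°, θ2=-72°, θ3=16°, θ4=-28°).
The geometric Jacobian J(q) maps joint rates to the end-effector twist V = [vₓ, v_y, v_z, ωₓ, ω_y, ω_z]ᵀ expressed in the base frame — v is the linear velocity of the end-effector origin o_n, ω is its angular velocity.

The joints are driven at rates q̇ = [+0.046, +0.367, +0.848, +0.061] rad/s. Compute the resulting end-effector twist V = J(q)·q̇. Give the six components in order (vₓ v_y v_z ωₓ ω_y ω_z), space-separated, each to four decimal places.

o_n = [0.4988, 0.0367, -0.5330]
J₁: ẑ×o_n = [-0.0367, 0.4988, 0.0000], ω = ẑ
J2: z=[0.2588, -0.9659, 0.0000] o=[0.1642, 0.0440, 0.0000] → [0.5149, 0.1380, 0.3213, 0.2588, -0.9659, 0.0000]
J3: z=[0.9187, 0.2462, 0.3090] o=[0.2850, -0.2756, -0.1046] → [-0.2020, 0.4596, 0.2343, 0.9187, 0.2462, 0.3090]
J4: z=[-0.3311, 0.9065, 0.2621] o=[0.3454, -0.1795, -0.3606] → [-0.2130, -0.0169, -0.2106, -0.3311, 0.9065, 0.2621]
V = J·q̇ = [0.0030, 0.4623, 0.3037, 0.8538, -0.0905, 0.3240]

0.0030 0.4623 0.3037 0.8538 -0.0905 0.3240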